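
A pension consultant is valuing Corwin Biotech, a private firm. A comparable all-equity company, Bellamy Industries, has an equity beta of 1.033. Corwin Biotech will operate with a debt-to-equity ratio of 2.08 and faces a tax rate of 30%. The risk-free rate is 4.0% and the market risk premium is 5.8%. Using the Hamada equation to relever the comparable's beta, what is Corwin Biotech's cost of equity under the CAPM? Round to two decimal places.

β_L = β_U × [1 + (1 − t)(D/E)] = 1.033 × [1 + (1 − 0.30) × 2.08]
    = 1.033 × [1 + 0.70 × 2.08] = 1.033 × 2.4560 = 2.5370
E(R) = R_f + β_L × MRP = 4.0% + 2.5370 × 5.8% = 18.71%

18.71%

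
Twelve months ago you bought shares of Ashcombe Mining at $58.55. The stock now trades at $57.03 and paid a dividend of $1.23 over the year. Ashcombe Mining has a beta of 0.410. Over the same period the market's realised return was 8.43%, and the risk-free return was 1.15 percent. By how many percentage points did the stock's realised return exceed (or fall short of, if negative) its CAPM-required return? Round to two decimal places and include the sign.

-4.63%

Realised HPR = (P1 + D1 − P0) / P0 = (57.03 + 1.23 − 58.55) / 58.55 = -0.29 / 58.55 = -0.4953%
MRP = 8.43% − 1.15% = 7.28%
CAPM required = R_f + β·MRP = 1.15% + 0.410 × 7.28% = 4.13480%
α = realised − required = -0.4953% − 4.13480% = -4.63%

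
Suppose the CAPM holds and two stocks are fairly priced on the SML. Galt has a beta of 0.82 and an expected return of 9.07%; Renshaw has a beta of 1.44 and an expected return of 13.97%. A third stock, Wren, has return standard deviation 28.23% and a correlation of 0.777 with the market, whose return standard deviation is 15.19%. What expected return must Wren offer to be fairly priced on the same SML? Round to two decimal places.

MRP = (13.97% − 9.07%) / (1.44 − 0.82) = 7.9032%
R_f = 9.07% − 0.82 × 7.9032% = 2.5894%
β_Wren = ρ·σ_i/σ_m = 0.777 × 28.23 / 15.19 = 1.4440
E(R_Wren) = R_f + β × MRP = 2.5894% + 1.4440 × 7.9032% = 14.00%

14.00%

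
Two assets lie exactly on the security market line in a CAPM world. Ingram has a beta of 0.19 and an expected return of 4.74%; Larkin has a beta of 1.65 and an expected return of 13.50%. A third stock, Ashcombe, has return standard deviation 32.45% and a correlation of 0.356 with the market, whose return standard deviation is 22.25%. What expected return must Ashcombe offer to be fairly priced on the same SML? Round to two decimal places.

6.72%

MRP = (13.50% − 4.74%) / (1.65 − 0.19) = 6.0000%
R_f = 4.74% − 0.19 × 6.0000% = 3.6000%
β_Ashcombe = ρ·σ_i/σ_m = 0.356 × 32.45 / 22.25 = 0.5192
E(R_Ashcombe) = R_f + β × MRP = 3.6000% + 0.5192 × 6.0000% = 6.72%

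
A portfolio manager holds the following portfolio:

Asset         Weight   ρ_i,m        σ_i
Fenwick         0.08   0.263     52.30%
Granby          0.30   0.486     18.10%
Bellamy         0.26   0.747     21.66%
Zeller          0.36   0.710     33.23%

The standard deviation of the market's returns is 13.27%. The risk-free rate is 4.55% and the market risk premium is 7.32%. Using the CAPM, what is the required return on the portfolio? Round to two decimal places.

β_Fenwick = 0.263 × 52.30% / 13.27% = 1.0365
β_Granby = 0.486 × 18.10% / 13.27% = 0.6629
β_Bellamy = 0.747 × 21.66% / 13.27% = 1.2193
β_Zeller = 0.710 × 33.23% / 13.27% = 1.7779
β_P = Σ w_i β_i = 0.08×1.0365 + 0.30×0.6629 + 0.26×1.2193 + 0.36×1.7779 = 1.2389
E(R_P) = R_f + β_P × MRP = 4.55% + 1.2389 × 7.32% = 13.62%

13.62%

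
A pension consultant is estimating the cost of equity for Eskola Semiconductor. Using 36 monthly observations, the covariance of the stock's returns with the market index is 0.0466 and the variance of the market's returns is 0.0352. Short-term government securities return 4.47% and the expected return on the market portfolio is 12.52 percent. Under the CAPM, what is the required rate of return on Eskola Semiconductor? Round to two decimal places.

15.13%

β = Cov(R_i, R_m) / Var(R_m) = 0.0466 / 0.0352 = 1.3239
MRP = 12.52% − 4.47% = 8.05%
E(R) = R_f + β × MRP = 4.47% + 1.3239 × 8.05% = 15.13%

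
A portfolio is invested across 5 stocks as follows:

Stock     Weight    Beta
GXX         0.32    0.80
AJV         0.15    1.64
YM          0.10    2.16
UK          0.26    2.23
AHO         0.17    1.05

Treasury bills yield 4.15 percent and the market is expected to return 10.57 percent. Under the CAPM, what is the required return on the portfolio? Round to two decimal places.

13.63%

β_P = Σ w_i β_i = 0.32×0.80 + 0.15×1.64 + 0.10×2.16 + 0.26×2.23 + 0.17×1.05 = 1.4763
MRP = 10.57% − 4.15% = 6.42%
E(R_P) = R_f + β_P × MRP = 4.15% + 1.4763 × 6.42% = 13.63%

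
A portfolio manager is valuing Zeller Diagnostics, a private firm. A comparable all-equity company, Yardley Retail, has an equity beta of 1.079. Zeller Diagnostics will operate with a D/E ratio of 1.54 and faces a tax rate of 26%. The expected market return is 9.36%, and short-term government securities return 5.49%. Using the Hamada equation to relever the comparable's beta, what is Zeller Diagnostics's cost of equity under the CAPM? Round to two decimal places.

14.42%

β_L = β_U × [1 + (1 − t)(D/E)] = 1.079 × [1 + (1 − 0.26) × 1.54]
    = 1.079 × [1 + 0.74 × 1.54] = 1.079 × 2.1396 = 2.3086
MRP = 9.36% − 5.49% = 3.87%
E(R) = R_f + β_L × MRP = 5.49% + 2.3086 × 3.87% = 14.42%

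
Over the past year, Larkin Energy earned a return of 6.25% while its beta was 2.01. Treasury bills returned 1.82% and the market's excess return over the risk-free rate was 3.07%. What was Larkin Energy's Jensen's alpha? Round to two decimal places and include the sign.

-1.74%

CAPM benchmark = R_f + β(R_m − R_f) = 1.82% + 2.01 × 3.07% = 7.9907%
α = actual − benchmark = 6.25% − 7.9907% = -1.74%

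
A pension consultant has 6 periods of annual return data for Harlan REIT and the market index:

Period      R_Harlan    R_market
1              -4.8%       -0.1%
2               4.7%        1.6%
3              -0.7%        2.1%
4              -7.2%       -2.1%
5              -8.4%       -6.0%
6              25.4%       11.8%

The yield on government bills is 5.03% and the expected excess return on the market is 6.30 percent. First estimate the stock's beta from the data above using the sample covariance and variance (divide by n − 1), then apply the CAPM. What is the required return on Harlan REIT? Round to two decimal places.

17.82%

Mean R_i = (-4.8 + 4.7 − 0.7 − 7.2 − 8.4 + 25.4) / 6 = 1.5000%
Mean R_m = (-0.1 + 1.6 + 2.1 − 2.1 − 6.0 + 11.8) / 6 = 1.2167%
Σ(R_i − R̄_i)(R_m − R̄_m) = 360.8200  ⇒  Cov = 360.8200 / 5 = 72.1640
Σ(R_m − R̄_m)² = 177.7483  ⇒  Var(R_m) = 177.7483 / 5 = 35.5497
β = Cov / Var(R_m) = 72.1640 / 35.5497 = 2.0299
E(R) = R_f + β × MRP = 5.03% + 2.0299 × 6.30% = 17.82%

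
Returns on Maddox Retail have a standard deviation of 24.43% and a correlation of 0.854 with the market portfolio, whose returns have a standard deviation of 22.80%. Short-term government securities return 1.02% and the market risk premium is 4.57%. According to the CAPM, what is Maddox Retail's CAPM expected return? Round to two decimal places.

5.20%

β = ρ × σ_i / σ_m = 0.854 × 24.43% / 22.80% = 0.9151
E(R) = 1.02% + 0.9151 × 4.57% = 5.20%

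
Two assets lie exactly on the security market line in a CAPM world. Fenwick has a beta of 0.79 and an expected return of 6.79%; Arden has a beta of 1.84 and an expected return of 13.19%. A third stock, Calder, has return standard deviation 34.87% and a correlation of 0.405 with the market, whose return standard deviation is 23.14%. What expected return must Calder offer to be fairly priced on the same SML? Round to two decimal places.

5.69%

MRP = (13.19% − 6.79%) / (1.84 − 0.79) = 6.0952%
R_f = 6.79% − 0.79 × 6.0952% = 1.9748%
β_Calder = ρ·σ_i/σ_m = 0.405 × 34.87 / 23.14 = 0.6103
E(R_Calder) = R_f + β × MRP = 1.9748% + 0.6103 × 6.0952% = 5.69%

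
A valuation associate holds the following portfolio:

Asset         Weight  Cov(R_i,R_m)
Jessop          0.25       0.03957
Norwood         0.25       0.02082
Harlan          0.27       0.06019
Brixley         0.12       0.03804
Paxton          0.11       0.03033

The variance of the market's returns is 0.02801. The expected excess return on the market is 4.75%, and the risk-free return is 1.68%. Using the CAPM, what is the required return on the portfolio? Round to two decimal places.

β_Jessop = 0.03957 / 0.02801 = 1.4127
β_Norwood = 0.02082 / 0.02801 = 0.7433
β_Harlan = 0.06019 / 0.02801 = 2.1489
β_Brixley = 0.03804 / 0.02801 = 1.3581
β_Paxton = 0.03033 / 0.02801 = 1.0828
β_P = Σ w_i β_i = 0.25×1.4127 + 0.25×0.7433 + 0.27×2.1489 + 0.12×1.3581 + 0.11×1.0828 = 1.4013
E(R_P) = R_f + β_P × MRP = 1.68% + 1.4013 × 4.75% = 8.34%

8.34%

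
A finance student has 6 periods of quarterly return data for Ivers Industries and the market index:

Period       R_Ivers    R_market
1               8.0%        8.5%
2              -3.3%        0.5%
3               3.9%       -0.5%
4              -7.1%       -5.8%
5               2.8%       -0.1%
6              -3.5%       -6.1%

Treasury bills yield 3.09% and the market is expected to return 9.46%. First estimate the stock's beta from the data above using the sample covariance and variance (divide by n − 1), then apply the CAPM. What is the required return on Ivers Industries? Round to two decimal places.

Mean R_i = (8.0 − 3.3 + 3.9 − 7.1 + 2.8 − 3.5) / 6 = 0.1333%
Mean R_m = (8.5 + 0.5 − 0.5 − 5.8 − 0.1 − 6.1) / 6 = -0.5833%
Σ(R_i − R̄_i)(R_m − R̄_m) = 127.1167  ⇒  Cov = 127.1167 / 5 = 25.4233
Σ(R_m − R̄_m)² = 141.5683  ⇒  Var(R_m) = 141.5683 / 5 = 28.3137
β = Cov / Var(R_m) = 25.4233 / 28.3137 = 0.8979
MRP = 9.46% − 3.09% = 6.37%
E(R) = R_f + β × MRP = 3.09% + 0.8979 × 6.37% = 8.81%

8.81%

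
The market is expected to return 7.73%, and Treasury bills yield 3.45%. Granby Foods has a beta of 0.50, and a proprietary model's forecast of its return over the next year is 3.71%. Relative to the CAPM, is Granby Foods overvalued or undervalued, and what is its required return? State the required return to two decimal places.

Overvalued; required return 5.59%

MRP = 7.73% − 3.45% = 4.28%
Required return = R_f + β·MRP = 3.45% + 0.50 × 4.28% = 5.59%
Forecast 3.71% < required 5.59% → the stock plots below the SML → overvalued.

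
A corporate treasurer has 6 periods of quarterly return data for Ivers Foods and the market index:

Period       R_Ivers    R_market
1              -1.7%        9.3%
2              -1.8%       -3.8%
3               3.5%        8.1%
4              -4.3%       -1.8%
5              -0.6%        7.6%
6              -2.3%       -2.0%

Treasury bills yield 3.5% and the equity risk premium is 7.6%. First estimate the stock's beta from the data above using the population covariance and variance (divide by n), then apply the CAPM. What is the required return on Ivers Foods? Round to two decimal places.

Mean R_i = (-1.7 − 1.8 + 3.5 − 4.3 − 0.6 − 2.3) / 6 = -1.2000%
Mean R_m = (9.3 − 3.8 + 8.1 − 1.8 + 7.6 − 2.0) / 6 = 2.9000%
Σ(R_i − R̄_i)(R_m − R̄_m) = 48.0400  ⇒  Cov = 48.0400 / 6 = 8.0067
Σ(R_m − R̄_m)² = 181.0800  ⇒  Var(R_m) = 181.0800 / 6 = 30.1800
β = Cov / Var(R_m) = 8.0067 / 30.1800 = 0.2653
E(R) = R_f + β × MRP = 3.5% + 0.2653 × 7.6% = 5.52%

5.52%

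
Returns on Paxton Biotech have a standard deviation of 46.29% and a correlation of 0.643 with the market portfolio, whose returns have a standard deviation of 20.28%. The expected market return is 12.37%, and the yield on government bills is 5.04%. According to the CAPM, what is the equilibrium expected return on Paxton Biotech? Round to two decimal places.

β = ρ × σ_i / σ_m = 0.643 × 46.29% / 20.28% = 1.4677
MRP = 12.37% − 5.04% = 7.33%
E(R) = 5.04% + 1.4677 × 7.33% = 15.80%

15.80%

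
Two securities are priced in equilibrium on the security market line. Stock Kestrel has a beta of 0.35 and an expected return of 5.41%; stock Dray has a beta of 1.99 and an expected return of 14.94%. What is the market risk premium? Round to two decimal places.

Both satisfy E(R) = R_f + β·MRP, so the slope of the SML is
MRP = (14.94% − 5.41%) / (1.99 − 0.35) = 9.53% / 1.64 = 5.8110%

5.81%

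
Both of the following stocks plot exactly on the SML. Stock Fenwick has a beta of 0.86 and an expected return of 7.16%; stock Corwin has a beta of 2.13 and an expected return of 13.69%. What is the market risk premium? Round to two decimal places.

Both satisfy E(R) = R_f + β·MRP, so the slope of the SML is
MRP = (13.69% − 7.16%) / (2.13 − 0.86) = 6.53% / 1.27 = 5.1417%

5.14%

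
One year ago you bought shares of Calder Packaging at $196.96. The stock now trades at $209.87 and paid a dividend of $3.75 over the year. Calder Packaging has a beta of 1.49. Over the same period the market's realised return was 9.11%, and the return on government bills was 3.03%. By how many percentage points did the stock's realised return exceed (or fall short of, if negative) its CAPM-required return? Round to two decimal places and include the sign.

-3.63%

Realised HPR = (P1 + D1 − P0) / P0 = (209.87 + 3.75 − 196.96) / 196.96 = 16.66 / 196.96 = 8.4586%
MRP = 9.11% − 3.03% = 6.08%
CAPM required = R_f + β·MRP = 3.03% + 1.49 × 6.08% = 12.0892%
α = realised − required = 8.4586% − 12.0892% = -3.63%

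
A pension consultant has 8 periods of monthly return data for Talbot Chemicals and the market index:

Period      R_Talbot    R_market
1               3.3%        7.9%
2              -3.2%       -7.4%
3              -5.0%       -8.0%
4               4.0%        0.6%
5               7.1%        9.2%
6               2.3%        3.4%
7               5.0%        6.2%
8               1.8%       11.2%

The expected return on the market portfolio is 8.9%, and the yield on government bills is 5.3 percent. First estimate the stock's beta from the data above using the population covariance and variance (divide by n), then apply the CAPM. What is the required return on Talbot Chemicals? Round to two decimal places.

6.95%

Mean R_i = (3.3 − 3.2 − 5.0 + 4.0 + 7.1 + 2.3 + 5.0 + 1.8) / 8 = 1.9125%
Mean R_m = (7.9 − 7.4 − 8.0 + 0.6 + 9.2 + 3.4 + 6.2 + 11.2) / 8 = 2.8875%
Σ(R_i − R̄_i)(R_m − R̄_m) = 172.2713  ⇒  Cov = 172.2713 / 8 = 21.5339
Σ(R_m − R̄_m)² = 374.9088  ⇒  Var(R_m) = 374.9088 / 8 = 46.8636
β = Cov / Var(R_m) = 21.5339 / 46.8636 = 0.4595
MRP = 8.9% − 5.3% = 3.60%
E(R) = R_f + β × MRP = 5.3% + 0.4595 × 3.6% = 6.95%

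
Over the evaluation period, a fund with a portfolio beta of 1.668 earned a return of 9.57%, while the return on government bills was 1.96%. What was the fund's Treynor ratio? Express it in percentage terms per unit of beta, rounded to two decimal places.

Treynor = (R_P − R_f) / β_P = (9.57% − 1.96%) / 1.6680 = 7.61% / 1.6680 = 4.56%

4.56%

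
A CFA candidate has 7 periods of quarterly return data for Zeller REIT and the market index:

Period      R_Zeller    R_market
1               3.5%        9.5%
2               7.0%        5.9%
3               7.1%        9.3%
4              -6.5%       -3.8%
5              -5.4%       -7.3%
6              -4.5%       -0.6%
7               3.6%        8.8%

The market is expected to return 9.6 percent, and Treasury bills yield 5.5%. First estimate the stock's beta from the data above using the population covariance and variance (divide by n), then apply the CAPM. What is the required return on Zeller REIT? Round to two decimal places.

Mean R_i = (3.5 + 7.0 + 7.1 − 6.5 − 5.4 − 4.5 + 3.6) / 7 = 0.6857%
Mean R_m = (9.5 + 5.9 + 9.3 − 3.8 − 7.3 − 0.6 + 8.8) / 7 = 3.1143%
Σ(R_i − R̄_i)(R_m − R̄_m) = 224.1314  ⇒  Cov = 224.1314 / 7 = 32.0188
Σ(R_m − R̄_m)² = 289.1886  ⇒  Var(R_m) = 289.1886 / 7 = 41.3127
β = Cov / Var(R_m) = 32.0188 / 41.3127 = 0.7750
MRP = 9.6% − 5.5% = 4.10%
E(R) = R_f + β × MRP = 5.5% + 0.7750 × 4.1% = 8.68%

8.68%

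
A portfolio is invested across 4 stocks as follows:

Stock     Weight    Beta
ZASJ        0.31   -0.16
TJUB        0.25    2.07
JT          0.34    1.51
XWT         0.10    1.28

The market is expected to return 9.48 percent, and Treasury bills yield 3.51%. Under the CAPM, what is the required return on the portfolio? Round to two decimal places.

β_P = Σ w_i β_i = 0.31×-0.16 + 0.25×2.07 + 0.34×1.51 + 0.10×1.28 = 1.1093
MRP = 9.48% − 3.51% = 5.97%
E(R_P) = R_f + β_P × MRP = 3.51% + 1.1093 × 5.97% = 10.13%

10.13%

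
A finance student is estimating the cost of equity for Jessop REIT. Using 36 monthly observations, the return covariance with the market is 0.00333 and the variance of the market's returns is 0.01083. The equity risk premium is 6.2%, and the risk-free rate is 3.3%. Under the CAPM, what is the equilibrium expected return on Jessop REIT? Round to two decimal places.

5.21%

β = Cov(R_i, R_m) / Var(R_m) = 0.00333 / 0.01083 = 0.3075
E(R) = R_f + β × MRP = 3.3% + 0.3075 × 6.2% = 5.21%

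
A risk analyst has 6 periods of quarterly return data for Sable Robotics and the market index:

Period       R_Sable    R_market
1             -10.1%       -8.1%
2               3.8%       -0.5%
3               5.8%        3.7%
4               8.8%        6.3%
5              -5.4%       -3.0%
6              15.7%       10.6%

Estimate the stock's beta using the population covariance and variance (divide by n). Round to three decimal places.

Mean R_i = (-10.1 + 3.8 + 5.8 + 8.8 − 5.4 + 15.7) / 6 = 3.1000%
Mean R_m = (-8.1 − 0.5 + 3.7 + 6.3 − 3.0 + 10.6) / 6 = 1.5000%
Σ(R_i − R̄_i)(R_m − R̄_m) = 311.5300  ⇒  Cov = 311.5300 / 6 = 51.9217
Σ(R_m − R̄_m)² = 227.1000  ⇒  Var(R_m) = 227.1000 / 6 = 37.8500
β = Cov / Var(R_m) = 51.9217 / 37.8500 = 1.3718

1.372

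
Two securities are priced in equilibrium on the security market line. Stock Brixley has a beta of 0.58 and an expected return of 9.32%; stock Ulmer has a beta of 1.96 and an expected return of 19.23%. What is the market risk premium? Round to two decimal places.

7.18%

Both satisfy E(R) = R_f + β·MRP, so the slope of the SML is
MRP = (19.23% − 9.32%) / (1.96 − 0.58) = 9.91% / 1.38 = 7.1812%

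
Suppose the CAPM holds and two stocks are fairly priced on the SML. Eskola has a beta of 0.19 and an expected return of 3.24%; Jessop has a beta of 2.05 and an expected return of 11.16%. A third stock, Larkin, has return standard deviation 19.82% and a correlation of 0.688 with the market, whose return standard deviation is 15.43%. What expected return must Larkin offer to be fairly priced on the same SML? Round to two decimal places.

MRP = (11.16% − 3.24%) / (2.05 − 0.19) = 4.2581%
R_f = 3.24% − 0.19 × 4.2581% = 2.4310%
β_Larkin = ρ·σ_i/σ_m = 0.688 × 19.82 / 15.43 = 0.8837
E(R_Larkin) = R_f + β × MRP = 2.4310% + 0.8837 × 4.2581% = 6.19%

6.19%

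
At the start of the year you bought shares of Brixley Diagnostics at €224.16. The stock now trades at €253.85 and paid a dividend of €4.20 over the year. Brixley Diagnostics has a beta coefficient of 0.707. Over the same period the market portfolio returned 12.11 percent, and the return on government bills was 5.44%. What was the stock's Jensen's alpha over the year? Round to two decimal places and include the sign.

Realised HPR = (P1 + D1 − P0) / P0 = (253.85 + 4.20 − 224.16) / 224.16 = 33.89 / 224.16 = 15.1187%
MRP = 12.11% − 5.44% = 6.67%
CAPM required = R_f + β·MRP = 5.44% + 0.707 × 6.67% = 10.15569%
α = realised − required = 15.1187% − 10.15569% = +4.96%

+4.96%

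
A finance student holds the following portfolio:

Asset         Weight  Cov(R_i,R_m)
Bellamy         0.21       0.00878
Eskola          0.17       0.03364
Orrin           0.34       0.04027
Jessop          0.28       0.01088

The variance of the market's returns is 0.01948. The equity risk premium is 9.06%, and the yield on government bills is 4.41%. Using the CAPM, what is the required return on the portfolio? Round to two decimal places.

15.71%

β_Bellamy = 0.00878 / 0.01948 = 0.4507
β_Eskola = 0.03364 / 0.01948 = 1.7269
β_Orrin = 0.04027 / 0.01948 = 2.0672
β_Jessop = 0.01088 / 0.01948 = 0.5585
β_P = Σ w_i β_i = 0.21×0.4507 + 0.17×1.7269 + 0.34×2.0672 + 0.28×0.5585 = 1.2474
E(R_P) = R_f + β_P × MRP = 4.41% + 1.2474 × 9.06% = 15.71%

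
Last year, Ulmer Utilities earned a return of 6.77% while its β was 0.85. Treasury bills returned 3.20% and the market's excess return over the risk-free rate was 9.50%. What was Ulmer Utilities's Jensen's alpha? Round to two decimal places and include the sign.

CAPM benchmark = R_f + β(R_m − R_f) = 3.20% + 0.85 × 9.50% = 11.2750%
α = actual − benchmark = 6.77% − 11.2750% = -4.51%

-4.51%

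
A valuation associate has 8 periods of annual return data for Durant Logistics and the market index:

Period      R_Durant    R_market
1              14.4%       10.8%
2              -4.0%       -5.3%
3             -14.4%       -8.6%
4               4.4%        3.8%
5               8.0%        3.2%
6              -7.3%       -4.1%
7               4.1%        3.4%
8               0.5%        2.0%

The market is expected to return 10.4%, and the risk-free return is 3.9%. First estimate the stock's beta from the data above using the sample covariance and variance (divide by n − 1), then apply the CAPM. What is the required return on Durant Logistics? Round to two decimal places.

13.07%

Mean R_i = (14.4 − 4.0 − 14.4 + 4.4 + 8.0 − 7.3 + 4.1 + 0.5) / 8 = 0.7125%
Mean R_m = (10.8 − 5.3 − 8.6 + 3.8 + 3.2 − 4.1 + 3.4 + 2.0) / 8 = 0.6500%
Σ(R_i − R̄_i)(R_m − R̄_m) = 384.0450  ⇒  Cov = 384.0450 / 7 = 54.8636
Σ(R_m − R̄_m)² = 272.3600  ⇒  Var(R_m) = 272.3600 / 7 = 38.9086
β = Cov / Var(R_m) = 54.8636 / 38.9086 = 1.4101
MRP = 10.4% − 3.9% = 6.50%
E(R) = R_f + β × MRP = 3.9% + 1.4101 × 6.5% = 13.07%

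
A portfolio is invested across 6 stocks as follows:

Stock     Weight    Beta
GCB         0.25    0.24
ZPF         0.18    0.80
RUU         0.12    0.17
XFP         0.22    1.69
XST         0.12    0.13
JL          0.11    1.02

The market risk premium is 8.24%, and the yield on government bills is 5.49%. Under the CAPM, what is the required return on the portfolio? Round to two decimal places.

β_P = Σ w_i β_i = 0.25×0.24 + 0.18×0.80 + 0.12×0.17 + 0.22×1.69 + 0.12×0.13 + 0.11×1.02 = 0.7240
E(R_P) = R_f + β_P × MRP = 5.49% + 0.7240 × 8.24% = 11.46%

11.46%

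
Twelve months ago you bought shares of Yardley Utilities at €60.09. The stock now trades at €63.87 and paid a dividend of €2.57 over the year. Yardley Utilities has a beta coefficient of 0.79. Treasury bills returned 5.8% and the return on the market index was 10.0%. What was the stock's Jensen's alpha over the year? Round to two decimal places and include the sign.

Realised HPR = (P1 + D1 − P0) / P0 = (63.87 + 2.57 − 60.09) / 60.09 = 6.35 / 60.09 = 10.5675%
MRP = 10.0% − 5.8% = 4.20%
CAPM required = R_f + β·MRP = 5.8% + 0.79 × 4.2% = 9.1180%
α = realised − required = 10.5675% − 9.1180% = +1.45%

+1.45%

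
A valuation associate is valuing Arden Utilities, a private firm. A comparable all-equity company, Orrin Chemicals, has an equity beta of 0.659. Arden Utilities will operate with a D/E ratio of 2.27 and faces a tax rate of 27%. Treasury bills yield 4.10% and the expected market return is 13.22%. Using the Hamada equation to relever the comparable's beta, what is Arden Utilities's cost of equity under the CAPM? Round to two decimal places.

β_L = β_U × [1 + (1 − t)(D/E)] = 0.659 × [1 + (1 − 0.27) × 2.27]
    = 0.659 × [1 + 0.73 × 2.27] = 0.659 × 2.6571 = 1.7510
MRP = 13.22% − 4.10% = 9.12%
E(R) = R_f + β_L × MRP = 4.10% + 1.7510 × 9.12% = 20.07%

20.07%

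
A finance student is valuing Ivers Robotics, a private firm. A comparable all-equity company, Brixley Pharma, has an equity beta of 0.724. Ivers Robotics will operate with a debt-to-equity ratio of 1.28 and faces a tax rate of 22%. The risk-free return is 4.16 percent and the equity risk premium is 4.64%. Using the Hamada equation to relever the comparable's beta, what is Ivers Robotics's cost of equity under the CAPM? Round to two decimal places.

10.87%

β_L = β_U × [1 + (1 − t)(D/E)] = 0.724 × [1 + (1 − 0.22) × 1.28]
    = 0.724 × [1 + 0.78 × 1.28] = 0.724 × 1.9984 = 1.4468
E(R) = R_f + β_L × MRP = 4.16% + 1.4468 × 4.64% = 10.87%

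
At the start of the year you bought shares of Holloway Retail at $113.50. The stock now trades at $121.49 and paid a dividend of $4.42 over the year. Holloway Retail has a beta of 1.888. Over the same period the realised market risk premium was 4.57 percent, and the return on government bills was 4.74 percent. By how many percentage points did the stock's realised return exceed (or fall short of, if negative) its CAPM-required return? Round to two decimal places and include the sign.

-2.43%

Realised HPR = (P1 + D1 − P0) / P0 = (121.49 + 4.42 − 113.50) / 113.50 = 12.41 / 113.50 = 10.9339%
CAPM required = R_f + β·MRP = 4.74% + 1.888 × 4.57% = 13.36816%
α = realised − required = 10.9339% − 13.36816% = -2.43%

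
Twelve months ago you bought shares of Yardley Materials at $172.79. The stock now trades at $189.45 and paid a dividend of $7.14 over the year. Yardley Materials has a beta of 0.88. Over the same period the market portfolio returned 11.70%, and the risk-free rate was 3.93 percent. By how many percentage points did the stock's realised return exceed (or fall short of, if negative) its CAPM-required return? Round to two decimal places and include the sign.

Realised HPR = (P1 + D1 − P0) / P0 = (189.45 + 7.14 − 172.79) / 172.79 = 23.80 / 172.79 = 13.7739%
MRP = 11.70% − 3.93% = 7.77%
CAPM required = R_f + β·MRP = 3.93% + 0.88 × 7.77% = 10.7676%
α = realised − required = 13.7739% − 10.7676% = +3.01%

+3.01%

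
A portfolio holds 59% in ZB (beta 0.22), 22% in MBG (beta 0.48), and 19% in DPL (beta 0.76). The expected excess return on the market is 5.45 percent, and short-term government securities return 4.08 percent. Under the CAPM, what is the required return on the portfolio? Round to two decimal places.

β_P = Σ w_i β_i = 0.59×0.22 + 0.22×0.48 + 0.19×0.76 = 0.3798
E(R_P) = R_f + β_P × MRP = 4.08% + 0.3798 × 5.45% = 6.15%

6.15%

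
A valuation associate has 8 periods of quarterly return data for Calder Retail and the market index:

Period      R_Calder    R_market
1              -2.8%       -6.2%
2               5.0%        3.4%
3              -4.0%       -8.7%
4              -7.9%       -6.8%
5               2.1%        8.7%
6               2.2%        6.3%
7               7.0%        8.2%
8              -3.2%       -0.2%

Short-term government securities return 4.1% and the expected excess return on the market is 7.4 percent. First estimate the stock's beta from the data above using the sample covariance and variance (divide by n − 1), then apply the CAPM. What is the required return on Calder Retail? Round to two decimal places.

Mean R_i = (-2.8 + 5.0 − 4.0 − 7.9 + 2.1 + 2.2 + 7.0 − 3.2) / 8 = -0.2000%
Mean R_m = (-6.2 + 3.4 − 8.7 − 6.8 + 8.7 + 6.3 + 8.2 − 0.2) / 8 = 0.5875%
Σ(R_i − R̄_i)(R_m − R̄_m) = 213.9900  ⇒  Cov = 213.9900 / 7 = 30.5700
Σ(R_m − R̄_m)² = 351.8288  ⇒  Var(R_m) = 351.8288 / 7 = 50.2613
β = Cov / Var(R_m) = 30.5700 / 50.2613 = 0.6082
E(R) = R_f + β × MRP = 4.1% + 0.6082 × 7.4% = 8.60%

8.60%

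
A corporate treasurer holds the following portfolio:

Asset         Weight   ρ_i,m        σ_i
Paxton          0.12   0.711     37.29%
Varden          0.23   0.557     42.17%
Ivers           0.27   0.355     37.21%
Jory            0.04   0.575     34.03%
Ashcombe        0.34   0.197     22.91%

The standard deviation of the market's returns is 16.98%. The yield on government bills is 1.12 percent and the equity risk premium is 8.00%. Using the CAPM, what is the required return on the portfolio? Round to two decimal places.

7.94%

β_Paxton = 0.711 × 37.29% / 16.98% = 1.5614
β_Varden = 0.557 × 42.17% / 16.98% = 1.3833
β_Ivers = 0.355 × 37.21% / 16.98% = 0.7779
β_Jory = 0.575 × 34.03% / 16.98% = 1.1524
β_Ashcombe = 0.197 × 22.91% / 16.98% = 0.2658
β_P = Σ w_i β_i = 0.12×1.5614 + 0.23×1.3833 + 0.27×0.7779 + 0.04×1.1524 + 0.34×0.2658 = 0.8520
E(R_P) = R_f + β_P × MRP = 1.12% + 0.8520 × 8.00% = 7.94%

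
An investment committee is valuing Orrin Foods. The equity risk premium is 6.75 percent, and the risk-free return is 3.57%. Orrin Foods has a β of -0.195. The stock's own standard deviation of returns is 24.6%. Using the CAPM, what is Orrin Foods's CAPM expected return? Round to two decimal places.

E(R) = R_f + β × MRP = 3.57% + -0.195 × 6.75% = 2.25%

2.25%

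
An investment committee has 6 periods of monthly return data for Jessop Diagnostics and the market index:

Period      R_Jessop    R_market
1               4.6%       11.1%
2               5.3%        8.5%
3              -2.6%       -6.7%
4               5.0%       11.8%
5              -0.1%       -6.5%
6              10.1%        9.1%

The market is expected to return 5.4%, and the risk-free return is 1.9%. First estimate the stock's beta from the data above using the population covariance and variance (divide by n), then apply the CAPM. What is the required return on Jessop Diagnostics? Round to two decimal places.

3.41%

Mean R_i = (4.6 + 5.3 − 2.6 + 5.0 − 0.1 + 10.1) / 6 = 3.7167%
Mean R_m = (11.1 + 8.5 − 6.7 + 11.8 − 6.5 + 9.1) / 6 = 4.5500%
Σ(R_i − R̄_i)(R_m − R̄_m) = 163.6250  ⇒  Cov = 163.6250 / 6 = 27.2708
Σ(R_m − R̄_m)² = 380.4350  ⇒  Var(R_m) = 380.4350 / 6 = 63.4058
β = Cov / Var(R_m) = 27.2708 / 63.4058 = 0.4301
MRP = 5.4% − 1.9% = 3.50%
E(R) = R_f + β × MRP = 1.9% + 0.4301 × 3.5% = 3.41%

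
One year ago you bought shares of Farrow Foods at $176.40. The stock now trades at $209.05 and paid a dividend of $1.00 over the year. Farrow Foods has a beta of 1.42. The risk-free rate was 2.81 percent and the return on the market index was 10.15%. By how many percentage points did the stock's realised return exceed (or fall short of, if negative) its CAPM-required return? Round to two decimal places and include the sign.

Realised HPR = (P1 + D1 − P0) / P0 = (209.05 + 1.00 − 176.40) / 176.40 = 33.65 / 176.40 = 19.0760%
MRP = 10.15% − 2.81% = 7.34%
CAPM required = R_f + β·MRP = 2.81% + 1.42 × 7.34% = 13.2328%
α = realised − required = 19.0760% − 13.2328% = +5.84%

+5.84%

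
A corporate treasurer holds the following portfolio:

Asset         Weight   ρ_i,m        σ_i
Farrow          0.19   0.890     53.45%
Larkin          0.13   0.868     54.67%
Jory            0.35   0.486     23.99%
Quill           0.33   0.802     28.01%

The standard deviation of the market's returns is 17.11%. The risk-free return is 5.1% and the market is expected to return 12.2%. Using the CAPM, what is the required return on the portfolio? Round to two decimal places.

β_Farrow = 0.890 × 53.45% / 17.11% = 2.7803
β_Larkin = 0.868 × 54.67% / 17.11% = 2.7734
β_Jory = 0.486 × 23.99% / 17.11% = 0.6814
β_Quill = 0.802 × 28.01% / 17.11% = 1.3129
β_P = Σ w_i β_i = 0.19×2.7803 + 0.13×2.7734 + 0.35×0.6814 + 0.33×1.3129 = 1.5605
MRP = 12.2% − 5.1% = 7.10%
E(R_P) = R_f + β_P × MRP = 5.1% + 1.5605 × 7.1% = 16.18%

16.18%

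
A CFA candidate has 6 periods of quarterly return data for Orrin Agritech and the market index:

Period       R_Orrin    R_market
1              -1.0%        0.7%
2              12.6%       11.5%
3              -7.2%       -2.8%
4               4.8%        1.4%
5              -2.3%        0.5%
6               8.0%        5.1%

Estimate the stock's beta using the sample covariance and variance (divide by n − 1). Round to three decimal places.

1.371

Mean R_i = (-1.0 + 12.6 − 7.2 + 4.8 − 2.3 + 8.0) / 6 = 2.4833%
Mean R_m = (0.7 + 11.5 − 2.8 + 1.4 + 0.5 + 5.1) / 6 = 2.7333%
Σ(R_i − R̄_i)(R_m − R̄_m) = 170.0033  ⇒  Cov = 170.0033 / 5 = 34.0007
Σ(R_m − R̄_m)² = 123.9733  ⇒  Var(R_m) = 123.9733 / 5 = 24.7947
β = Cov / Var(R_m) = 34.0007 / 24.7947 = 1.3713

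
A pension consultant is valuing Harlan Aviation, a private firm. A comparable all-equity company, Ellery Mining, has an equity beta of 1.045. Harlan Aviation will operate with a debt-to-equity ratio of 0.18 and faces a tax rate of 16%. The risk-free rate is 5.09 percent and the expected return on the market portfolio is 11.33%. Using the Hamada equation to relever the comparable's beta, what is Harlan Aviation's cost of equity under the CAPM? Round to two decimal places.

β_L = β_U × [1 + (1 − t)(D/E)] = 1.045 × [1 + (1 − 0.16) × 0.18]
    = 1.045 × [1 + 0.84 × 0.18] = 1.045 × 1.1512 = 1.2030
MRP = 11.33% − 5.09% = 6.24%
E(R) = R_f + β_L × MRP = 5.09% + 1.2030 × 6.24% = 12.60%

12.60%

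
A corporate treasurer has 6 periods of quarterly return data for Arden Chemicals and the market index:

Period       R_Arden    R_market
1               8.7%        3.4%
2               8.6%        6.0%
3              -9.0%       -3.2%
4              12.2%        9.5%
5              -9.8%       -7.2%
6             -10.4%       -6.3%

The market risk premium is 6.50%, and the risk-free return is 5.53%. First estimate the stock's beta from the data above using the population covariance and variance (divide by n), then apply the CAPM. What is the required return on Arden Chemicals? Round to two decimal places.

Mean R_i = (8.7 + 8.6 − 9.0 + 12.2 − 9.8 − 10.4) / 6 = 0.0500%
Mean R_m = (3.4 + 6.0 − 3.2 + 9.5 − 7.2 − 6.3) / 6 = 0.3667%
Σ(R_i − R̄_i)(R_m − R̄_m) = 361.8500  ⇒  Cov = 361.8500 / 6 = 60.3083
Σ(R_m − R̄_m)² = 238.7733  ⇒  Var(R_m) = 238.7733 / 6 = 39.7956
β = Cov / Var(R_m) = 60.3083 / 39.7956 = 1.5155
E(R) = R_f + β × MRP = 5.53% + 1.5155 × 6.50% = 15.38%

15.38%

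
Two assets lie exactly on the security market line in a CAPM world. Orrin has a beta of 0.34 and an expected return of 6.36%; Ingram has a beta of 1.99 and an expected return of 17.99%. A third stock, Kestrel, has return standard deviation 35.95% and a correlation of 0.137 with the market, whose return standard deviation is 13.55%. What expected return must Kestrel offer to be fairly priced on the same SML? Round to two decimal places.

6.53%

MRP = (17.99% − 6.36%) / (1.99 − 0.34) = 7.0485%
R_f = 6.36% − 0.34 × 7.0485% = 3.9635%
β_Kestrel = ρ·σ_i/σ_m = 0.137 × 35.95 / 13.55 = 0.3635
E(R_Kestrel) = R_f + β × MRP = 3.9635% + 0.3635 × 7.0485% = 6.53%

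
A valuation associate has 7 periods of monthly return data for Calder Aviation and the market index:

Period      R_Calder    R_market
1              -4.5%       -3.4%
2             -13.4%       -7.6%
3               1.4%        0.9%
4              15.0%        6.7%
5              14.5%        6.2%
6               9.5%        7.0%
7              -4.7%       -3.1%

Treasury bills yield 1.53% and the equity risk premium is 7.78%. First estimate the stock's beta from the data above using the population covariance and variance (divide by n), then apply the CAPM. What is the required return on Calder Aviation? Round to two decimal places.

15.63%

Mean R_i = (-4.5 − 13.4 + 1.4 + 15.0 + 14.5 + 9.5 − 4.7) / 7 = 2.5429%
Mean R_m = (-3.4 − 7.6 + 0.9 + 6.7 + 6.2 + 7.0 − 3.1) / 7 = 0.9571%
Σ(R_i − R̄_i)(R_m − R̄_m) = 372.8329  ⇒  Cov = 372.8329 / 7 = 53.2618
Σ(R_m − R̄_m)² = 205.6571  ⇒  Var(R_m) = 205.6571 / 7 = 29.3796
β = Cov / Var(R_m) = 53.2618 / 29.3796 = 1.8129
E(R) = R_f + β × MRP = 1.53% + 1.8129 × 7.78% = 15.63%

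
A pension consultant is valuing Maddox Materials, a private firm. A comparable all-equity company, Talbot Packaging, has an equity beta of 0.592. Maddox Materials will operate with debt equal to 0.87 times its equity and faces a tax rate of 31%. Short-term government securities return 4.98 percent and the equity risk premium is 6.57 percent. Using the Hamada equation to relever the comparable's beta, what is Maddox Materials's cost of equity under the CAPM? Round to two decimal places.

11.20%

β_L = β_U × [1 + (1 − t)(D/E)] = 0.592 × [1 + (1 − 0.31) × 0.87]
    = 0.592 × [1 + 0.69 × 0.87] = 0.592 × 1.6003 = 0.9474
E(R) = R_f + β_L × MRP = 4.98% + 0.9474 × 6.57% = 11.20%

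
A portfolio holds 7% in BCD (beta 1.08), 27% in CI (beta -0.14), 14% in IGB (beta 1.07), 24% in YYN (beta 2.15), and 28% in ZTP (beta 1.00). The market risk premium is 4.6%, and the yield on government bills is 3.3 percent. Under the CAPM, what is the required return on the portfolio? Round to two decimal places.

7.82%

β_P = Σ w_i β_i = 0.07×1.08 + 0.27×-0.14 + 0.14×1.07 + 0.24×2.15 + 0.28×1.00 = 0.9836
E(R_P) = R_f + β_P × MRP = 3.3% + 0.9836 × 4.6% = 7.82%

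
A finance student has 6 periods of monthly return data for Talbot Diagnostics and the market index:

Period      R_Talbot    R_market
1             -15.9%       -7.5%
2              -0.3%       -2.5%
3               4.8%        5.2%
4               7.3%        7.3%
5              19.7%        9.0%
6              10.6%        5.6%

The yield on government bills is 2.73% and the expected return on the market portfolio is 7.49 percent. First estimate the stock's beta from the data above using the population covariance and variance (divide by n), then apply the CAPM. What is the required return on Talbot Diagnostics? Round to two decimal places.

Mean R_i = (-15.9 − 0.3 + 4.8 + 7.3 + 19.7 + 10.6) / 6 = 4.3667%
Mean R_m = (-7.5 − 2.5 + 5.2 + 7.3 + 9.0 + 5.6) / 6 = 2.8500%
Σ(R_i − R̄_i)(R_m − R̄_m) = 360.2400  ⇒  Cov = 360.2400 / 6 = 60.0400
Σ(R_m − R̄_m)² = 206.4550  ⇒  Var(R_m) = 206.4550 / 6 = 34.4092
β = Cov / Var(R_m) = 60.0400 / 34.4092 = 1.7449
MRP = 7.49% − 2.73% = 4.76%
E(R) = R_f + β × MRP = 2.73% + 1.7449 × 4.76% = 11.04%

11.04%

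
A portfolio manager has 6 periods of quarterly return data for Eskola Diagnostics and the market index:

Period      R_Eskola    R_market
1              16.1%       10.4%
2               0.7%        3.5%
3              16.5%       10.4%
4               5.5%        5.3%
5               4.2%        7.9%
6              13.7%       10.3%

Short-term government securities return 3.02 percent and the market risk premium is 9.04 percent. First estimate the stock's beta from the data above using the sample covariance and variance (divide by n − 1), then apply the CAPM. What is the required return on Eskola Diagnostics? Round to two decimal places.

22.02%

Mean R_i = (16.1 + 0.7 + 16.5 + 5.5 + 4.2 + 13.7) / 6 = 9.4500%
Mean R_m = (10.4 + 3.5 + 10.4 + 5.3 + 7.9 + 10.3) / 6 = 7.9667%
Σ(R_i − R̄_i)(R_m − R̄_m) = 93.2200  ⇒  Cov = 93.2200 / 5 = 18.6440
Σ(R_m − R̄_m)² = 44.3533  ⇒  Var(R_m) = 44.3533 / 5 = 8.8707
β = Cov / Var(R_m) = 18.6440 / 8.8707 = 2.1018
E(R) = R_f + β × MRP = 3.02% + 2.1018 × 9.04% = 22.02%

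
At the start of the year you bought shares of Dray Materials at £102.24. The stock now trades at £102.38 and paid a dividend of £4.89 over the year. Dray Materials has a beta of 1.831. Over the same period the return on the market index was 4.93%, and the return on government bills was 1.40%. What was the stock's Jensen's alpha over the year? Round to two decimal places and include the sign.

Realised HPR = (P1 + D1 − P0) / P0 = (102.38 + 4.89 − 102.24) / 102.24 = 5.03 / 102.24 = 4.9198%
MRP = 4.93% − 1.40% = 3.53%
CAPM required = R_f + β·MRP = 1.40% + 1.831 × 3.53% = 7.86343%
α = realised − required = 4.9198% − 7.86343% = -2.94%

-2.94%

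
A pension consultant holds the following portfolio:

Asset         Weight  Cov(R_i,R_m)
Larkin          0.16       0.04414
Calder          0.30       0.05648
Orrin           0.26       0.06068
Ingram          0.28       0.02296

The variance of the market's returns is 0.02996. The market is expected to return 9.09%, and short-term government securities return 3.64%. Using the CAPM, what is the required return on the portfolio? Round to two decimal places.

β_Larkin = 0.04414 / 0.02996 = 1.4733
β_Calder = 0.05648 / 0.02996 = 1.8852
β_Orrin = 0.06068 / 0.02996 = 2.0254
β_Ingram = 0.02296 / 0.02996 = 0.7664
β_P = Σ w_i β_i = 0.16×1.4733 + 0.30×1.8852 + 0.26×2.0254 + 0.28×0.7664 = 1.5425
MRP = 9.09% − 3.64% = 5.45%
E(R_P) = R_f + β_P × MRP = 3.64% + 1.5425 × 5.45% = 12.05%

12.05%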